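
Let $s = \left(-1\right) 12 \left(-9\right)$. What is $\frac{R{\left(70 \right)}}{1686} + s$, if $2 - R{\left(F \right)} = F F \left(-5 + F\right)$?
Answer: $- \frac{22735}{281} \approx -80.907$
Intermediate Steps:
$s = 108$ ($s = \left(-12\right) \left(-9\right) = 108$)
$R{\left(F \right)} = 2 - F^{2} \left(-5 + F\right)$ ($R{\left(F \right)} = 2 - F F \left(-5 + F\right) = 2 - F^{2} \left(-5 + F\right)$)
$\frac{R{\left(70 \right)}}{1686} + s = \frac{2 - 70^{3} + 5 \cdot 70^{2}}{1686} + 108 = \left(2 - 343000 + 5 \cdot 4900\right) \frac{1}{1686} + 108 = \left(2 - 343000 + 24500\right) \frac{1}{1686} + 108 = \left(-318498\right) \frac{1}{1686} + 108 = - \frac{53083}{281} + 108 = - \frac{22735}{281}$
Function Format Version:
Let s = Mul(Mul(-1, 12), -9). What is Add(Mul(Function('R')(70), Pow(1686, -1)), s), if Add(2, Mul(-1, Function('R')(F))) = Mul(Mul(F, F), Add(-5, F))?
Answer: Rational(-22735, 281) ≈ -80.907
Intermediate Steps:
s = 108 (s = Mul(-12, -9) = 108)
Function('R')(F) = Add(2, Mul(-1, Pow(F, 2), Add(-5, F))) (Function('R')(F) = Add(2, Mul(-1, Mul(Mul(F, F), Add(-5, F)))) = Add(2, Mul(-1, Mul(Pow(F, 2), Add(-5, F)))) = Add(2, Mul(-1, Pow(F, 2), Add(-5, F))))
Add(Mul(Function('R')(70), Pow(1686, -1)), s) = Add(Mul(Add(2, Mul(-1, Pow(70, 3)), Mul(5, Pow(70, 2))), Pow(1686, -1)), 108) = Add(Mul(Add(2, Mul(-1, 343000), Mul(5, 4900)), Rational(1, 1686)), 108) = Add(Mul(Add(2, -343000, 24500), Rational(1, 1686)), 108) = Add(Mul(-318498, Rational(1, 1686)), 108) = Add(Rational(-53083, 281), 108) = Rational(-22735, 281)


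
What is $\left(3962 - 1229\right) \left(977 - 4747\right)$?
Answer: $-10303410$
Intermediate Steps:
$\left(3962 - 1229\right) \left(977 - 4747\right) = 2733 \left(-3770\right) = -10303410$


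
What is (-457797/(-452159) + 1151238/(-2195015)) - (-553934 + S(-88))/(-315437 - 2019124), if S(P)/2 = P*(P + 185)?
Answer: 563973749175945083/2317041957893312985 ≈ 0.24340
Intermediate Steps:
S(P) = 2*P*(185 + P) (S(P) = 2*(P*(P + 185)) = 2*(P*(185 + P)) = 2*P*(185 + P))
(-457797/(-452159) + 1151238/(-2195015)) - (-553934 + S(-88))/(-315437 - 2019124) = (-457797/(-452159) + 1151238/(-2195015)) - (-553934 + 2*(-88)*(185 - 88))/(-315437 - 2019124) = (-457797*(-1/452159) + 1151238*(-1/2195015)) - (-553934 + 2*(-88)*97)/(-2334561) = (457797/452159 - 1151238/2195015) - (-553934 - 17072)*(-1)/2334561 = 484328659113/992495787385 - (-571006)*(-1)/2334561 = 484328659113/992495787385 - 1*571006/2334561 = 484328659113/992495787385 - 571006/2334561 = 563973749175945083/2317041957893312985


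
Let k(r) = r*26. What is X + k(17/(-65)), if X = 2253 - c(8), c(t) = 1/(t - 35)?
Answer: 303242/135 ≈ 2246.2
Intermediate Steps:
k(r) = 26*r
c(t) = 1/(-35 + t)
X = 60832/27 (X = 2253 - 1/(-35 + 8) = 2253 - 1/(-27) = 2253 - 1*(-1/27) = 2253 + 1/27 = 60832/27 ≈ 2253.0)
X + k(17/(-65)) = 60832/27 + 26*(17/(-65)) = 60832/27 + 26*(17*(-1/65)) = 60832/27 + 26*(-17/65) = 60832/27 - 34/5 = 303242/135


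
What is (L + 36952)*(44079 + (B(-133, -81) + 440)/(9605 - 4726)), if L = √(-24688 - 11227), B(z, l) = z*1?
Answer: 7946961712096/4879 + 215061748*I*√35915/4879 ≈ 1.6288e+9 + 8.3535e+6*I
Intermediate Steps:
B(z, l) = z
L = I*√35915 (L = √(-35915) = I*√35915 ≈ 189.51*I)
(L + 36952)*(44079 + (B(-133, -81) + 440)/(9605 - 4726)) = (I*√35915 + 36952)*(44079 + (-133 + 440)/(9605 - 4726)) = (36952 + I*√35915)*(44079 + 307/4879) = (36952 + I*√35915)*(215061748/4879) = 7946961712096/4879 + 215061748*I*√35915/4879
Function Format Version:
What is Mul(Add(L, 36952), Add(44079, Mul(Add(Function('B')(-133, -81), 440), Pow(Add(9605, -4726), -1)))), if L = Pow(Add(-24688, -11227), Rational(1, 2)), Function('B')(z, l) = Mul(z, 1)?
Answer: Add(Rational(7946961712096, 4879), Mul(Rational(215061748, 4879), I, Pow(35915, Rational(1, 2)))) ≈ Add(1.6288e+9, Mul(8.3535e+6, I))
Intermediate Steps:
Function('B')(z, l) = z
L = Mul(I, Pow(35915, Rational(1, 2))) (L = Pow(-35915, Rational(1, 2)) = Mul(I, Pow(35915, Rational(1, 2))) ≈ Mul(189.51, I))
Mul(Add(L, 36952), Add(44079, Mul(Add(Function('B')(-133, -81), 440), Pow(Add(9605, -4726), -1)))) = Mul(Add(Mul(I, Pow(35915, Rational(1, 2))), 36952), Add(44079, Mul(Add(-133, 440), Pow(Add(9605, -4726), -1)))) = Mul(Add(36952, Mul(I, Pow(35915, Rational(1, 2)))), Add(44079, Mul(307, Pow(4879, -1)))) = Mul(Add(36952, Mul(I, Pow(35915, Rational(1, 2)))), Add(44079, Mul(307, Rational(1, 4879)))) = Mul(Add(36952, Mul(I, Pow(35915, Rational(1, 2)))), Add(44079, Rational(307, 4879))) = Mul(Add(36952, Mul(I, Pow(35915, Rational(1, 2)))), Rational(215061748, 4879)) = Add(Rational(7946961712096, 4879), Mul(Rational(215061748, 4879), I, Pow(35915, Rational(1, 2))))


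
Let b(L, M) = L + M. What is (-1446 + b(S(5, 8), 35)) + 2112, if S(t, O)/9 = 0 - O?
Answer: 629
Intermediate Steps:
S(t, O) = -9*O (S(t, O) = 9*(0 - O) = 9*(-O) = -9*O)
(-1446 + b(S(5, 8), 35)) + 2112 = (-1446 + (-9*8 + 35)) + 2112 = (-1446 + (-72 + 35)) + 2112 = (-1446 - 37) + 2112 = -1483 + 2112 = 629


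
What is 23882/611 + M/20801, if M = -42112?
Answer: 471039050/12709411 ≈ 37.062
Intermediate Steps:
23882/611 + M/20801 = 23882/611 - 42112/20801 = 471039050/12709411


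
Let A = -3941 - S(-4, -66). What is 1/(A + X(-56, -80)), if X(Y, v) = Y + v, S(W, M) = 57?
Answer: -1/4134 ≈ -0.00024190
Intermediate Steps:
A = -3998 (A = -3941 - 1*57 = -3941 - 57 = -3998)
1/(A + X(-56, -80)) = 1/(-3998 + (-56 - 80)) = 1/(-3998 - 136) = 1/(-4134) = -1/4134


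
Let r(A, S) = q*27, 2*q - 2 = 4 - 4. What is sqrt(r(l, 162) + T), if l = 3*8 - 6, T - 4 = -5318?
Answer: I*sqrt(5287) ≈ 72.712*I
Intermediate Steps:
T = -5314 (T = 4 - 5318 = -5314)
l = 18 (l = 24 - 6 = 18)
q = 1 (q = 1 + (4 - 4)/2 = 1 + (1/2)*0 = 1 + 0 = 1)
r(A, S) = 27 (r(A, S) = 1*27 = 27)
sqrt(r(l, 162) + T) = sqrt(27 - 5314) = sqrt(-5287) = I*sqrt(5287)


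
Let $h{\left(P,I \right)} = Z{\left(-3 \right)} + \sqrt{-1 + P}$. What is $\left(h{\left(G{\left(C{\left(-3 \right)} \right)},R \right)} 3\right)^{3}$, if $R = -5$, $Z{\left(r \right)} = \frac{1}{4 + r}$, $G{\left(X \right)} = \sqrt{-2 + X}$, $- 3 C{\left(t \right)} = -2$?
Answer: $\left(3 + \sqrt{3} \sqrt{-3 + 2 i \sqrt{3}}\right)^{3} \approx -61.315 + 170.25 i$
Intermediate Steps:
$C{\left(t \right)} = \frac{2}{3}$ ($C{\left(t \right)} = \left(- \frac{1}{3}\right) \left(-2\right) = \frac{2}{3}$)
$h{\left(P,I \right)} = 1 + \sqrt{-1 + P}$ ($h{\left(P,I \right)} = \frac{1}{4 - 3} + \sqrt{-1 + P} = 1^{-1} + \sqrt{-1 + P} = 1 + \sqrt{-1 + P}$)
$\left(h{\left(G{\left(C{\left(-3 \right)} \right)},R \right)} 3\right)^{3} = \left(\left(1 + \sqrt{-1 + \sqrt{-2 + \frac{2}{3}}}\right) 3\right)^{3} = \left(\left(1 + \sqrt{-1 + \sqrt{- \frac{4}{3}}}\right) 3\right)^{3} = \left(\left(1 + \sqrt{-1 + \frac{2 i \sqrt{3}}{3}}\right) 3\right)^{3} = \left(3 + 3 \sqrt{-1 + \frac{2 i \sqrt{3}}{3}}\right)^{3}$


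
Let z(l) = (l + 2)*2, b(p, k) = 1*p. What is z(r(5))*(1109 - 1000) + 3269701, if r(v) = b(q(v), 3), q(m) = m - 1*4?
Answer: 3270355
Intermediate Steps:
q(m) = -4 + m (q(m) = m - 4 = -4 + m)
b(p, k) = p
r(v) = -4 + v
z(l) = 4 + 2*l (z(l) = (2 + l)*2 = 4 + 2*l)
z(r(5))*(1109 - 1000) + 3269701 = (4 + 2*(-4 + 5))*(1109 - 1000) + 3269701 = (4 + 2*1)*109 + 3269701 = (4 + 2)*109 + 3269701 = 6*109 + 3269701 = 654 + 3269701 = 3270355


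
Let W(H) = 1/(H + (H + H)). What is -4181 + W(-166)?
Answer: -2082139/498 ≈ -4181.0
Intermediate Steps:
W(H) = 1/(3*H) (W(H) = 1/(H + 2*H) = 1/(3*H))
-4181 + W(-166) = -4181 + (⅓)/(-166) = -4181 + (⅓)*(-1/166) = -4181 - 1/498 = -2082139/498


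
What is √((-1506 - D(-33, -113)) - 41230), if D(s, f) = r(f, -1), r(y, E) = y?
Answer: I*√42623 ≈ 206.45*I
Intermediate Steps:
D(s, f) = f
√((-1506 - D(-33, -113)) - 41230) = √((-1506 - 1*(-113)) - 41230) = √((-1506 + 113) - 41230) = √(-1393 - 41230) = √(-42623) = I*√42623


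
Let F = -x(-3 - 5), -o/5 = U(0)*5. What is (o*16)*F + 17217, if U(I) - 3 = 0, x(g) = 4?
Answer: 22017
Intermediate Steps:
U(I) = 3 (U(I) = 3 + 0 = 3)
o = -75 (o = -15*5 = -5*15 = -75)
F = -4 (F = -1*4 = -4)
(o*16)*F + 17217 = -75*16*(-4) + 17217 = -1200*(-4) + 17217 = 4800 + 17217 = 22017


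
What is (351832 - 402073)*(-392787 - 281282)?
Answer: 33865900629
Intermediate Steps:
(351832 - 402073)*(-392787 - 281282) = -50241*(-674069) = 33865900629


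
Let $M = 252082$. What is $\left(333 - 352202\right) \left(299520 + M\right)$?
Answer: $-194091644138$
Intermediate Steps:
$\left(333 - 352202\right) \left(299520 + M\right) = \left(333 - 352202\right) \left(299520 + 252082\right) = \left(-351869\right) 551602 = -194091644138$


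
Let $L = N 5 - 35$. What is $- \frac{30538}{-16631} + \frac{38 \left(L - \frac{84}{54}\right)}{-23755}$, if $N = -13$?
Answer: $\frac{7106499602}{3555624645} \approx 1.9987$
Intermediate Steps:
$L = -100$ ($L = \left(-13\right) 5 - 35 = -65 - 35 = -100$)
$- \frac{30538}{-16631} + \frac{38 \left(L - \frac{84}{54}\right)}{-23755} = - \frac{30538}{-16631} + \frac{38 \left(-100 - \frac{84}{54}\right)}{-23755} = \left(-30538\right) \left(- \frac{1}{16631}\right) + 38 \left(-100 - \frac{14}{9}\right) \left(- \frac{1}{23755}\right) = \frac{30538}{16631} + 38 \left(-100 - \frac{14}{9}\right) \left(- \frac{1}{23755}\right) = \frac{30538}{16631} + 38 \left(- \frac{914}{9}\right) \left(- \frac{1}{23755}\right) = \frac{30538}{16631} - - \frac{34732}{213795} = \frac{30538}{16631} + \frac{34732}{213795} = \frac{7106499602}{3555624645}$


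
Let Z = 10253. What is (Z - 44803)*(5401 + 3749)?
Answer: -316132500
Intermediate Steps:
(Z - 44803)*(5401 + 3749) = (10253 - 44803)*(5401 + 3749) = -34550*9150 = -316132500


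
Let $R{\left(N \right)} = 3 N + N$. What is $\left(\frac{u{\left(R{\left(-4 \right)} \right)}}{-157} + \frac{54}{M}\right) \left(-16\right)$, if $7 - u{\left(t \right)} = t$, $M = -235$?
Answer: $\frac{222128}{36895} \approx 6.0205$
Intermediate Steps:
$R{\left(N \right)} = 4 N$
$u{\left(t \right)} = 7 - t$
$\left(\frac{u{\left(R{\left(-4 \right)} \right)}}{-157} + \frac{54}{M}\right) \left(-16\right) = \left(\frac{7 - 4 \left(-4\right)}{-157} + \frac{54}{-235}\right) \left(-16\right) = \left(\left(7 - -16\right) \left(- \frac{1}{157}\right) + 54 \left(- \frac{1}{235}\right)\right) \left(-16\right) = \left(\left(7 + 16\right) \left(- \frac{1}{157}\right) - \frac{54}{235}\right) \left(-16\right) = \left(23 \left(- \frac{1}{157}\right) - \frac{54}{235}\right) \left(-16\right) = \left(- \frac{23}{157} - \frac{54}{235}\right) \left(-16\right) = \left(- \frac{13883}{36895}\right) \left(-16\right) = \frac{222128}{36895}$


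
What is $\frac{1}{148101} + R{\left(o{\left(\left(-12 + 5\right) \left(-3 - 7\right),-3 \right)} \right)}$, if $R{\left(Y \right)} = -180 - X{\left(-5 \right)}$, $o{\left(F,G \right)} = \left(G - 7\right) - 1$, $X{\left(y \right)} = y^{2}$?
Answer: $- \frac{30360704}{148101} \approx -205.0$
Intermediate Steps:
$o{\left(F,G \right)} = -8 + G$ ($o{\left(F,G \right)} = \left(-7 + G\right) - 1 = -8 + G$)
$R{\left(Y \right)} = -205$ ($R{\left(Y \right)} = -180 - \left(-5\right)^{2} = -180 - 25 = -205$)
$\frac{1}{148101} + R{\left(o{\left(\left(-12 + 5\right) \left(-3 - 7\right),-3 \right)} \right)} = \frac{1}{148101} - 205 = - \frac{30360704}{148101}$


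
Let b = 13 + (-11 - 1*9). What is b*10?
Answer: -70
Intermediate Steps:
b = -7 (b = 13 + (-11 - 9) = 13 - 20 = -7)
b*10 = -7*10 = -70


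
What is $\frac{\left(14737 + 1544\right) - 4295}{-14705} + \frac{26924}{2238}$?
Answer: $\frac{184546376}{16454895} \approx 11.215$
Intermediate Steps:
$\frac{\left(14737 + 1544\right) - 4295}{-14705} + \frac{26924}{2238} = \left(16281 - 4295\right) \left(- \frac{1}{14705}\right) + 26924 \cdot \frac{1}{2238} = 11986 \left(- \frac{1}{14705}\right) + \frac{13462}{1119} = - \frac{11986}{14705} + \frac{13462}{1119} = \frac{184546376}{16454895}$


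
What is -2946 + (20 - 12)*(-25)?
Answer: -3146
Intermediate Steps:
-2946 + (20 - 12)*(-25) = -2946 + 8*(-25) = -2946 - 200 = -3146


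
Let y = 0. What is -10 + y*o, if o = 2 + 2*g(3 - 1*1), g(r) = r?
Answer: -10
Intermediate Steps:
o = 6 (o = 2 + 2*(3 - 1*1) = 2 + 2*(3 - 1) = 2 + 2*2 = 2 + 4 = 6)
-10 + y*o = -10 + 0*6 = -10 + 0 = -10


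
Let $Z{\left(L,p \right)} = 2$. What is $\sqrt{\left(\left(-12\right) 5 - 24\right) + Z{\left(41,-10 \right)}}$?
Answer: $i \sqrt{82} \approx 9.0554 i$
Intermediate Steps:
$\sqrt{\left(\left(-12\right) 5 - 24\right) + Z{\left(41,-10 \right)}} = \sqrt{\left(\left(-12\right) 5 - 24\right) + 2} = \sqrt{\left(-60 - 24\right) + 2} = \sqrt{-84 + 2} = \sqrt{-82} = i \sqrt{82}$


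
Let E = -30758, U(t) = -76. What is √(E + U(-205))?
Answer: 3*I*√3426 ≈ 175.6*I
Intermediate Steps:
√(E + U(-205)) = √(-30758 - 76) = √(-30834) = 3*I*√3426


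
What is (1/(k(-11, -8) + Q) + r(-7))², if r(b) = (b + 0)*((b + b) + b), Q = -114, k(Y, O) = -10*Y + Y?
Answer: 4857616/225 ≈ 21589.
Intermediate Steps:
k(Y, O) = -9*Y
r(b) = 3*b² (r(b) = b*(2*b + b) = b*(3*b) = 3*b²)
(1/(k(-11, -8) + Q) + r(-7))² = (1/(-9*(-11) - 114) + 3*(-7)²)² = (1/(99 - 114) + 3*49)² = (1/(-15) + 147)² = (-1/15 + 147)² = (2204/15)² = 4857616/225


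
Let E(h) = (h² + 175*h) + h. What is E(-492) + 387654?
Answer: 543126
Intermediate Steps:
E(h) = h² + 176*h
E(-492) + 387654 = -492*(176 - 492) + 387654 = -492*(-316) + 387654 = 155472 + 387654 = 543126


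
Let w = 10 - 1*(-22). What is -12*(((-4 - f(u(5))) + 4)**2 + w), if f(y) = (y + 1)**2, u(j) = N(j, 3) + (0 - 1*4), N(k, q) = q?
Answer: -384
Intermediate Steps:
u(j) = -1 (u(j) = 3 + (0 - 1*4) = 3 + (0 - 4) = 3 - 4 = -1)
f(y) = (1 + y)**2
w = 32 (w = 10 + 22 = 32)
-12*(((-4 - f(u(5))) + 4)**2 + w) = -12*(((-4 - (1 - 1)**2) + 4)**2 + 32) = -12*(((-4 - 1*0**2) + 4)**2 + 32) = -12*(((-4 - 1*0) + 4)**2 + 32) = -12*(((-4 + 0) + 4)**2 + 32) = -12*((-4 + 4)**2 + 32) = -12*(0**2 + 32) = -12*(0 + 32) = -12*32 = -384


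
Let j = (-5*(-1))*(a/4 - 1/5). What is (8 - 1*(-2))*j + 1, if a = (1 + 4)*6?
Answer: 366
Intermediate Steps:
a = 30 (a = 5*6 = 30)
j = 73/2 (j = (-5*(-1))*(30/4 - 1/5) = 5*(30*(1/4) - 1*1/5) = 5*(15/2 - 1/5) = 5*(73/10) = 73/2 ≈ 36.500)
(8 - 1*(-2))*j + 1 = (8 - 1*(-2))*(73/2) + 1 = (8 + 2)*(73/2) + 1 = 10*(73/2) + 1 = 365 + 1 = 366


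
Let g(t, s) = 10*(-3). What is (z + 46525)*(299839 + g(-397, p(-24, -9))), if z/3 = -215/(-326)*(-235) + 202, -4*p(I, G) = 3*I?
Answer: 4561033591979/326 ≈ 1.3991e+10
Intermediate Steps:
p(I, G) = -3*I/4
z = 45981/326 (z = 3*(-215/(-326)*(-235) + 202) = 3*(-215*(-1/326)*(-235) + 202) = 3*((215/326)*(-235) + 202) = 3*(-50525/326 + 202) = 3*(15327/326) = 45981/326 ≈ 141.05)
g(t, s) = -30
(z + 46525)*(299839 + g(-397, p(-24, -9))) = (45981/326 + 46525)*(299839 - 30) = (15213131/326)*299809 = 4561033591979/326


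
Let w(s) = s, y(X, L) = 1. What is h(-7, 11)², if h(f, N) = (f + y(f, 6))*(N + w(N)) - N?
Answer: 20449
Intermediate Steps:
h(f, N) = -N + 2*N*(1 + f) (h(f, N) = (f + 1)*(N + N) - N = (1 + f)*(2*N) - N = 2*N*(1 + f) - N = -N + 2*N*(1 + f))
h(-7, 11)² = (11*(1 + 2*(-7)))² = (11*(1 - 14))² = (11*(-13))² = (-143)² = 20449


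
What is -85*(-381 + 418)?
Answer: -3145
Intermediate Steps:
-85*(-381 + 418) = -85*37 = -3145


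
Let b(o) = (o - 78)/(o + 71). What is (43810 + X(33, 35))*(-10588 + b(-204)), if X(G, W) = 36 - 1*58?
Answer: -61650088536/133 ≈ -4.6353e+8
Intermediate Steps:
X(G, W) = -22 (X(G, W) = 36 - 58 = -22)
b(o) = (-78 + o)/(71 + o)
(43810 + X(33, 35))*(-10588 + b(-204)) = (43810 - 22)*(-10588 + (-78 - 204)/(71 - 204)) = 43788*(-10588 - 282/(-133)) = 43788*(-10588 - 1/133*(-282)) = 43788*(-10588 + 282/133) = 43788*(-1407922/133) = -61650088536/133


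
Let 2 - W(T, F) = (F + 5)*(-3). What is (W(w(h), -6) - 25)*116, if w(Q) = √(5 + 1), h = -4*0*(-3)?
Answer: -3016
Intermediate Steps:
h = 0 (h = 0*(-3) = 0)
w(Q) = √6
W(T, F) = 17 + 3*F (W(T, F) = 2 - (F + 5)*(-3) = 2 - (5 + F)*(-3) = 2 - (-15 - 3*F) = 2 + (15 + 3*F) = 17 + 3*F)
(W(w(h), -6) - 25)*116 = ((17 + 3*(-6)) - 25)*116 = ((17 - 18) - 25)*116 = (-1 - 25)*116 = -26*116 = -3016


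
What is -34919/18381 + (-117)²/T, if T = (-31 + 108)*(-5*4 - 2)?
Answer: -28251845/2830674 ≈ -9.9806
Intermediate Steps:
T = -1694 (T = 77*(-20 - 2) = 77*(-22) = -1694)
-34919/18381 + (-117)²/T = -34919/18381 + (-117)²/(-1694) = -34919*1/18381 + 13689*(-1/1694) = -34919/18381 - 13689/1694 = -28251845/2830674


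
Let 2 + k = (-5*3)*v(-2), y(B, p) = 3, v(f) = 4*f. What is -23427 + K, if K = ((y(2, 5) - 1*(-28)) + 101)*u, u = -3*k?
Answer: -70155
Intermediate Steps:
k = 118 (k = -2 + (-5*3)*(4*(-2)) = -2 - 15*(-8) = -2 + 120 = 118)
u = -354 (u = -3*118 = -354)
K = -46728 (K = ((3 - 1*(-28)) + 101)*(-354) = ((3 + 28) + 101)*(-354) = (31 + 101)*(-354) = 132*(-354) = -46728)
-23427 + K = -23427 - 46728 = -70155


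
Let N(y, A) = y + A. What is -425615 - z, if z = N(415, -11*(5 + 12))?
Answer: -425843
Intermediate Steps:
N(y, A) = A + y
z = 228 (z = -11*(5 + 12) + 415 = -11*17 + 415 = -187 + 415 = 228)
-425615 - z = -425615 - 1*228 = -425615 - 228 = -425843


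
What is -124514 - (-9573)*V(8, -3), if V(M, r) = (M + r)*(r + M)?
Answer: 114811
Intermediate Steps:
V(M, r) = (M + r)**2 (V(M, r) = (M + r)*(M + r) = (M + r)**2)
-124514 - (-9573)*V(8, -3) = -124514 - (-9573)*(8 - 3)**2 = -124514 - (-9573)*5**2 = -124514 - (-9573)*25 = -124514 - 1*(-239325) = -124514 + 239325 = 114811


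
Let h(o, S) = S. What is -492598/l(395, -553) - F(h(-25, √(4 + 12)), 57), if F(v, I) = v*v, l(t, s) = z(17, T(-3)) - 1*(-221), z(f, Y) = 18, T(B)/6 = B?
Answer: -496422/239 ≈ -2077.1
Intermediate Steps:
T(B) = 6*B
l(t, s) = 239 (l(t, s) = 18 - 1*(-221) = 18 + 221 = 239)
F(v, I) = v²
-492598/l(395, -553) - F(h(-25, √(4 + 12)), 57) = -492598/239 - (√(4 + 12))² = -492598*1/239 - (√16)² = -492598/239 - 1*4² = -492598/239 - 1*16 = -492598/239 - 16 = -496422/239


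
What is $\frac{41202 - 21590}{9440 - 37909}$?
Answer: $- \frac{19612}{28469} \approx -0.68889$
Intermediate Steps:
$\frac{41202 - 21590}{9440 - 37909} = \frac{41202 - 21590}{-28469} = \left(41202 - 21590\right) \left(- \frac{1}{28469}\right) = 19612 \left(- \frac{1}{28469}\right) = - \frac{19612}{28469}$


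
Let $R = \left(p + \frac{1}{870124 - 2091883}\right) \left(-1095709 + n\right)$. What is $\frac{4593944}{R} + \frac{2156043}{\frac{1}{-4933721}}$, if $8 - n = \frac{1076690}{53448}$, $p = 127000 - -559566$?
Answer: $- \frac{37325300243588643428471703892691865}{3508902533760414571331} \approx -1.0637 \cdot 10^{13}$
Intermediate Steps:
$p = 686566$ ($p = 127000 + 559566 = 686566$)
$n = - \frac{324553}{26724}$ ($n = 8 - \frac{1076690}{53448} = 8 - 1076690 \cdot \frac{1}{53448} = 8 - \frac{538345}{26724} = - \frac{324553}{26724} \approx -12.145$)
$R = - \frac{3508902533760414571331}{4664326788}$ ($R = \left(686566 + \frac{1}{870124 - 2091883}\right) \left(-1095709 - \frac{324553}{26724}\right) = \left(686566 + \frac{1}{-1221759}\right) \left(- \frac{29282051869}{26724}\right) = \left(686566 - \frac{1}{1221759}\right) \left(- \frac{29282051869}{26724}\right) = \frac{838818189593}{1221759} \left(- \frac{29282051869}{26724}\right) = - \frac{3508902533760414571331}{4664326788} \approx -7.5229 \cdot 10^{11}$)
$\frac{4593944}{R} + \frac{2156043}{\frac{1}{-4933721}} = \frac{4593944}{- \frac{3508902533760414571331}{4664326788}} + \frac{2156043}{\frac{1}{-4933721}} = 4593944 \left(- \frac{4664326788}{3508902533760414571331}\right) + \frac{2156043}{- \frac{1}{4933721}} = - \frac{21427656061771872}{3508902533760414571331} + 2156043 \left(-4933721\right) = - \frac{21427656061771872}{3508902533760414571331} - 10637314626003 = - \frac{37325300243588643428471703892691865}{3508902533760414571331}$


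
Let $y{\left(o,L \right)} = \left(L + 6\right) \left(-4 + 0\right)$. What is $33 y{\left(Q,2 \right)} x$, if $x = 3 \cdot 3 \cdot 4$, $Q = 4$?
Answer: $-38016$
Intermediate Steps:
$x = 36$ ($x = 9 \cdot 4 = 36$)
$y{\left(o,L \right)} = -24 - 4 L$ ($y{\left(o,L \right)} = \left(6 + L\right) \left(-4\right) = -24 - 4 L$)
$33 y{\left(Q,2 \right)} x = 33 \left(-24 - 8\right) 36 = 33 \left(-32\right) 36 = \left(-1056\right) 36 = -38016$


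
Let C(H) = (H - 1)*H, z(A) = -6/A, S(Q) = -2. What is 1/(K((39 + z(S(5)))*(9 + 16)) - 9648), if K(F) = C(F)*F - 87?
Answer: 1/1156512765 ≈ 8.6467e-10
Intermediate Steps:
C(H) = H*(-1 + H) (C(H) = (-1 + H)*H = H*(-1 + H))
K(F) = -87 + F**2*(-1 + F) (K(F) = (F*(-1 + F))*F - 87 = F**2*(-1 + F) - 87 = -87 + F**2*(-1 + F))
1/(K((39 + z(S(5)))*(9 + 16)) - 9648) = 1/((-87 + ((39 - 6/(-2))*(9 + 16))**2*(-1 + (39 - 6/(-2))*(9 + 16))) - 9648) = 1/((-87 + ((39 - 6*(-1/2))*25)**2*(-1 + (39 - 6*(-1/2))*25)) - 9648) = 1/((-87 + ((39 + 3)*25)**2*(-1 + (39 + 3)*25)) - 9648) = 1/((-87 + (42*25)**2*(-1 + 42*25)) - 9648) = 1/((-87 + 1050**2*(-1 + 1050)) - 9648) = 1/((-87 + 1102500*1049) - 9648) = 1/((-87 + 1156522500) - 9648) = 1/(1156522413 - 9648) = 1/1156512765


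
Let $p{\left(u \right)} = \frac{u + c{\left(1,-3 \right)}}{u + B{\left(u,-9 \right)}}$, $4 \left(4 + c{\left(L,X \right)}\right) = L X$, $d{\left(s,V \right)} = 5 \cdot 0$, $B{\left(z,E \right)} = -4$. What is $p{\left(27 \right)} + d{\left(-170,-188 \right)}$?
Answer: $\frac{89}{92} \approx 0.96739$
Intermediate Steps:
$d{\left(s,V \right)} = 0$
$c{\left(L,X \right)} = -4 + \frac{L X}{4}$
$p{\left(u \right)} = \frac{- \frac{19}{4} + u}{-4 + u}$ ($p{\left(u \right)} = \frac{u - \left(4 - - \frac{3}{4}\right)}{u - 4} = \frac{u - \frac{19}{4}}{-4 + u} = \frac{- \frac{19}{4} + u}{-4 + u}$)
$p{\left(27 \right)} + d{\left(-170,-188 \right)} = \frac{- \frac{19}{4} + 27}{-4 + 27} + 0 = \frac{1}{23} \cdot \frac{89}{4} + 0 = \frac{89}{92} + 0 = \frac{89}{92}$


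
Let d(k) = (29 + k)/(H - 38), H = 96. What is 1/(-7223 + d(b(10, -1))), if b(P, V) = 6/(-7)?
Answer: -406/2932341 ≈ -0.00013846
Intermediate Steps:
b(P, V) = -6/7 (b(P, V) = 6*(-⅐) = -6/7)
d(k) = ½ + k/58 (d(k) = (29 + k)/(96 - 38) = (29 + k)/58 = (29 + k)*(1/58) = ½ + k/58)
1/(-7223 + d(b(10, -1))) = 1/(-7223 + (½ + (1/58)*(-6/7))) = 1/(-7223 + (½ - 3/203)) = 1/(-7223 + 197/406) = 1/(-2932341/406) = -406/2932341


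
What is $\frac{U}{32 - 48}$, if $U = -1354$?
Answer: $\frac{677}{8} \approx 84.625$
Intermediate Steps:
$\frac{U}{32 - 48} = \frac{1}{32 - 48} \left(-1354\right) = \frac{1}{-16} \left(-1354\right) = \left(- \frac{1}{16}\right) \left(-1354\right) = \frac{677}{8}$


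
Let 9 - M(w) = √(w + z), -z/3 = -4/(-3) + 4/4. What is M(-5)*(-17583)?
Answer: -158247 + 35166*I*√3 ≈ -1.5825e+5 + 60909.0*I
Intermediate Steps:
z = -7 (z = -3*(-4/(-3) + 4/4) = -3*(-4*(-⅓) + 4*(¼)) = -3*(4/3 + 1) = -3*7/3 = -7)
M(w) = 9 - √(-7 + w) (M(w) = 9 - √(w - 7) = 9 - √(-7 + w))
M(-5)*(-17583) = (9 - √(-7 - 5))*(-17583) = (9 - √(-12))*(-17583) = (9 - 2*I*√3)*(-17583) = -158247 + 35166*I*√3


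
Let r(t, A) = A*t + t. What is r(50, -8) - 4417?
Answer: -4767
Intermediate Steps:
r(t, A) = t + A*t
r(50, -8) - 4417 = 50*(1 - 8) - 4417 = 50*(-7) - 4417 = -350 - 4417 = -4767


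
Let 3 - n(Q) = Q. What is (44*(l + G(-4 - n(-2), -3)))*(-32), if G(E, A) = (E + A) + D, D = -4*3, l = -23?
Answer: 66176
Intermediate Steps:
n(Q) = 3 - Q
D = -12
G(E, A) = -12 + A + E (G(E, A) = (E + A) - 12 = (A + E) - 12 = -12 + A + E)
(44*(l + G(-4 - n(-2), -3)))*(-32) = (44*(-23 + (-12 - 3 + (-4 - (3 - 1*(-2))))))*(-32) = (44*(-23 + (-12 - 3 + (-4 - (3 + 2)))))*(-32) = (44*(-23 + (-12 - 3 + (-4 - 1*5))))*(-32) = (44*(-23 + (-12 - 3 + (-4 - 5))))*(-32) = (44*(-23 + (-12 - 3 - 9)))*(-32) = (44*(-23 - 24))*(-32) = (44*(-47))*(-32) = -2068*(-32) = 66176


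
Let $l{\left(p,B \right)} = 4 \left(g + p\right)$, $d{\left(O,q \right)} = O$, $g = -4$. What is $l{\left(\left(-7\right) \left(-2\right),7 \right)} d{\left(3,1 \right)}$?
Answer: $120$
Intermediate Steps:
$l{\left(p,B \right)} = -16 + 4 p$ ($l{\left(p,B \right)} = 4 \left(-4 + p\right) = -16 + 4 p$)
$l{\left(\left(-7\right) \left(-2\right),7 \right)} d{\left(3,1 \right)} = \left(-16 + 4 \left(\left(-7\right) \left(-2\right)\right)\right) 3 = \left(-16 + 4 \cdot 14\right) 3 = \left(-16 + 56\right) 3 = 40 \cdot 3 = 120$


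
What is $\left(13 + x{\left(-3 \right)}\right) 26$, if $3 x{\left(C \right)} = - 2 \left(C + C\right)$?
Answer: $442$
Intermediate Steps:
$x{\left(C \right)} = - \frac{4 C}{3}$ ($x{\left(C \right)} = \frac{\left(-2\right) \left(C + C\right)}{3} = \frac{\left(-2\right) 2 C}{3} = \frac{\left(-4\right) C}{3} = - \frac{4 C}{3}$)
$\left(13 + x{\left(-3 \right)}\right) 26 = \left(13 - -4\right) 26 = \left(13 + 4\right) 26 = 17 \cdot 26 = 442$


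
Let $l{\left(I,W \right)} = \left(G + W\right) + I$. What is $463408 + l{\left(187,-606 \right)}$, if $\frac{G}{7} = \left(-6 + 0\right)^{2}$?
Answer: $463241$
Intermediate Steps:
$G = 252$ ($G = 7 \left(-6 + 0\right)^{2} = 7 \left(-6\right)^{2} = 7 \cdot 36 = 252$)
$l{\left(I,W \right)} = 252 + I + W$ ($l{\left(I,W \right)} = \left(252 + W\right) + I = 252 + I + W$)
$463408 + l{\left(187,-606 \right)} = 463408 + \left(252 + 187 - 606\right) = 463408 - 167 = 463241$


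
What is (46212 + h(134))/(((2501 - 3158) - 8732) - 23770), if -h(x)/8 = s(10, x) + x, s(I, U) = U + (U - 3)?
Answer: -14340/11053 ≈ -1.2974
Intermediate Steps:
s(I, U) = -3 + 2*U (s(I, U) = U + (-3 + U) = -3 + 2*U)
h(x) = 24 - 24*x (h(x) = -8*((-3 + 2*x) + x) = -8*(-3 + 3*x) = 24 - 24*x)
(46212 + h(134))/(((2501 - 3158) - 8732) - 23770) = (46212 + (24 - 24*134))/(((2501 - 3158) - 8732) - 23770) = (46212 + (24 - 3216))/((-657 - 8732) - 23770) = (46212 - 3192)/(-9389 - 23770) = 43020/(-33159) = 43020*(-1/33159) = -14340/11053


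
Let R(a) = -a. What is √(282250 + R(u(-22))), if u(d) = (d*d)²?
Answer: √47994 ≈ 219.08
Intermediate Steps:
u(d) = d⁴ (u(d) = (d²)² = d⁴)
√(282250 + R(u(-22))) = √(282250 - 1*(-22)⁴) = √(282250 - 1*234256) = √(282250 - 234256) = √47994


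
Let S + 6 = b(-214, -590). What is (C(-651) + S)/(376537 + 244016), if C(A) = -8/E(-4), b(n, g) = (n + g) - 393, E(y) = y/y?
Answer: -1211/620553 ≈ -0.0019515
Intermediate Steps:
E(y) = 1
b(n, g) = -393 + g + n (b(n, g) = (g + n) - 393 = -393 + g + n)
S = -1203 (S = -6 + (-393 - 590 - 214) = -6 - 1197 = -1203)
C(A) = -8 (C(A) = -8/1 = -8*1 = -8)
(C(-651) + S)/(376537 + 244016) = (-8 - 1203)/(376537 + 244016) = -1211/620553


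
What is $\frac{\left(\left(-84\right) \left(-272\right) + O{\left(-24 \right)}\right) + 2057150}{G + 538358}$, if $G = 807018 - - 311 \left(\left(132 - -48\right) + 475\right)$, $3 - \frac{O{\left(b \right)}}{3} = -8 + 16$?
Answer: $\frac{2079983}{1549081} \approx 1.3427$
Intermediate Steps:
$O{\left(b \right)} = -15$ ($O{\left(b \right)} = 9 - 3 \left(-8 + 16\right) = 9 - 24 = -15$)
$G = 1010723$ ($G = 807018 - - 311 \left(\left(132 + 48\right) + 475\right) = 807018 - - 311 \left(180 + 475\right) = 807018 - \left(-311\right) 655 = 807018 - -203705 = 807018 + 203705 = 1010723$)
$\frac{\left(\left(-84\right) \left(-272\right) + O{\left(-24 \right)}\right) + 2057150}{G + 538358} = \frac{\left(\left(-84\right) \left(-272\right) - 15\right) + 2057150}{1010723 + 538358} = \frac{\left(22848 - 15\right) + 2057150}{1549081} = \left(22833 + 2057150\right) \frac{1}{1549081} = 2079983 \cdot \frac{1}{1549081} = \frac{2079983}{1549081}$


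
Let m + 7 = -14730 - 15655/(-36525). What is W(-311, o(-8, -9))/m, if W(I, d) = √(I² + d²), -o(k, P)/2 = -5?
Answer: -7305*√96821/107650654 ≈ -0.021115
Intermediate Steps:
o(k, P) = 10 (o(k, P) = -2*(-5) = 10)
m = -107650654/7305 (m = -7 + (-14730 - 15655/(-36525)) = -7 + (-14730 - 15655*(-1/36525)) = -7 + (-14730 + 3131/7305) = -7 - 107599519/7305 = -107650654/7305 ≈ -14737.)
W(-311, o(-8, -9))/m = √((-311)² + 10²)/(-107650654/7305) = √(96721 + 100)*(-7305/107650654) = √96821*(-7305/107650654) = -7305*√96821/107650654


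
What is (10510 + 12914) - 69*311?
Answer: 1965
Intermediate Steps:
(10510 + 12914) - 69*311 = 23424 - 21459 = 1965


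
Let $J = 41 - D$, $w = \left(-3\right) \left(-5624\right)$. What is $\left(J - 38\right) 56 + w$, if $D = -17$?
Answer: $17992$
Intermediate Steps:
$w = 16872$
$J = 58$ ($J = 41 - -17 = 41 + 17 = 58$)
$\left(J - 38\right) 56 + w = \left(58 - 38\right) 56 + 16872 = 20 \cdot 56 + 16872 = 1120 + 16872 = 17992$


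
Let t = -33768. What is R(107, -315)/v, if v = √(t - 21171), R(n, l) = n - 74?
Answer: -11*I*√54939/18313 ≈ -0.14079*I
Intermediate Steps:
R(n, l) = -74 + n
v = I*√54939 (v = √(-33768 - 21171) = √(-54939) = I*√54939 ≈ 234.39*I)
R(107, -315)/v = (-74 + 107)/((I*√54939)) = 33*(-I*√54939/54939) = -11*I*√54939/18313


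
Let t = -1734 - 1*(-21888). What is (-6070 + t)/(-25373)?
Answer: -14084/25373 ≈ -0.55508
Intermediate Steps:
t = 20154 (t = -1734 + 21888 = 20154)
(-6070 + t)/(-25373) = (-6070 + 20154)/(-25373) = 14084*(-1/25373) = -14084/25373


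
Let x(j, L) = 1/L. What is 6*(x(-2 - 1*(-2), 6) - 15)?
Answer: -89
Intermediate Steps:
6*(x(-2 - 1*(-2), 6) - 15) = 6*(1/6 - 15) = 6*(⅙ - 15) = 6*(-89/6) = -89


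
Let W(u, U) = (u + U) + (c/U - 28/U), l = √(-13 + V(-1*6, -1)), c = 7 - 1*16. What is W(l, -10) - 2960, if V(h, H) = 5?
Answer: -29663/10 + 2*I*√2 ≈ -2966.3 + 2.8284*I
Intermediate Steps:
c = -9 (c = 7 - 16 = -9)
l = 2*I*√2 (l = √(-13 + 5) = √(-8) = 2*I*√2 ≈ 2.8284*I)
W(u, U) = U + u - 37/U (W(u, U) = (u + U) + (-9/U - 28/U) = (U + u) - 37/U = U + u - 37/U)
W(l, -10) - 2960 = (-10 + 2*I*√2 - 37/(-10)) - 2960 = (-10 + 2*I*√2 - 37*(-⅒)) - 2960 = (-10 + 2*I*√2 + 37/10) - 2960 = (-63/10 + 2*I*√2) - 2960 = -29663/10 + 2*I*√2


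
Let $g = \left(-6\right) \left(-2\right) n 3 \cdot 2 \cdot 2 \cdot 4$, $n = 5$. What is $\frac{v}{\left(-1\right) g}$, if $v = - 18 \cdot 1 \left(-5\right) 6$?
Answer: $- \frac{3}{16} \approx -0.1875$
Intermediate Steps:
$g = 2880$ ($g = \left(-6\right) \left(-2\right) 5 \cdot 3 \cdot 2 \cdot 2 \cdot 4 = 12 \cdot 15 \cdot 4 \cdot 4 = 12 \cdot 15 \cdot 16 = 12 \cdot 240 = 2880$)
$v = 540$ ($v = \left(-18\right) \left(-5\right) 6 = 90 \cdot 6 = 540$)
$\frac{v}{\left(-1\right) g} = \frac{540}{\left(-1\right) 2880} = \frac{540}{-2880} = 540 \left(- \frac{1}{2880}\right) = - \frac{3}{16}$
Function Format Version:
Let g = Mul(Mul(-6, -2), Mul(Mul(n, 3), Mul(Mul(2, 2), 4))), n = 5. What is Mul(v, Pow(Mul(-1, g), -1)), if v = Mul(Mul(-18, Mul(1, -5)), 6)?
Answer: Rational(-3, 16) ≈ -0.18750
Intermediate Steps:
g = 2880 (g = Mul(Mul(-6, -2), Mul(Mul(5, 3), Mul(Mul(2, 2), 4))) = Mul(12, Mul(15, Mul(4, 4))) = Mul(12, Mul(15, 16)) = Mul(12, 240) = 2880)
v = 540 (v = Mul(Mul(-18, -5), 6) = Mul(90, 6) = 540)
Mul(v, Pow(Mul(-1, g), -1)) = Mul(540, Pow(Mul(-1, 2880), -1)) = Mul(540, Pow(-2880, -1)) = Mul(540, Rational(-1, 2880)) = Rational(-3, 16)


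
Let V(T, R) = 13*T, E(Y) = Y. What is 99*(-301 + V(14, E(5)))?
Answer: -11781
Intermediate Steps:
99*(-301 + V(14, E(5))) = 99*(-301 + 13*14) = 99*(-301 + 182) = 99*(-119) = -11781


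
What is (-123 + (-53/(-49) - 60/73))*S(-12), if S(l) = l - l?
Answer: 0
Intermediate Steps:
S(l) = 0
(-123 + (-53/(-49) - 60/73))*S(-12) = (-123 + (-53/(-49) - 60/73))*0 = (-123 + (-53*(-1/49) - 60*1/73))*0 = (-123 + (53/49 - 60/73))*0 = (-123 + 929/3577)*0 = -439042/3577*0 = 0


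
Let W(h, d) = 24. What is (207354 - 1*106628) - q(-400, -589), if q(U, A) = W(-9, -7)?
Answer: 100702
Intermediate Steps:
q(U, A) = 24
(207354 - 1*106628) - q(-400, -589) = (207354 - 1*106628) - 1*24 = (207354 - 106628) - 24 = 100726 - 24 = 100702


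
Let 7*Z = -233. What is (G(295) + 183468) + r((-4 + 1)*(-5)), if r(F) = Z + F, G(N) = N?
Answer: 1286213/7 ≈ 1.8374e+5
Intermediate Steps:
Z = -233/7 (Z = (1/7)*(-233) = -233/7 ≈ -33.286)
r(F) = -233/7 + F
(G(295) + 183468) + r((-4 + 1)*(-5)) = (295 + 183468) + (-233/7 + (-4 + 1)*(-5)) = 183763 + (-233/7 - 3*(-5)) = 183763 + (-233/7 + 15) = 183763 - 128/7 = 1286213/7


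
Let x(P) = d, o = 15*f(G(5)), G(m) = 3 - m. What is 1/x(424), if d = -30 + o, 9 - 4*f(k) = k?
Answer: 4/45 ≈ 0.088889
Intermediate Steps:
f(k) = 9/4 - k/4
o = 165/4 (o = 15*(9/4 - (3 - 1*5)/4) = 15*(9/4 - (3 - 5)/4) = 15*(9/4 - ¼*(-2)) = 15*(9/4 + ½) = 15*(11/4) = 165/4 ≈ 41.250)
d = 45/4 (d = -30 + 165/4 = 45/4 ≈ 11.250)
x(P) = 45/4
1/x(424) = 1/(45/4) = 4/45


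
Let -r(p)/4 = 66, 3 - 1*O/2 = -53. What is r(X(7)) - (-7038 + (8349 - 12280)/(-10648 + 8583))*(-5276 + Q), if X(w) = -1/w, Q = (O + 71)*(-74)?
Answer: -273417410062/2065 ≈ -1.3241e+8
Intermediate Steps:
O = 112 (O = 6 - 2*(-53) = 6 + 106 = 112)
Q = -13542 (Q = (112 + 71)*(-74) = 183*(-74) = -13542)
r(p) = -264 (r(p) = -4*66 = -264)
r(X(7)) - (-7038 + (8349 - 12280)/(-10648 + 8583))*(-5276 + Q) = -264 - (-7038 + (8349 - 12280)/(-10648 + 8583))*(-5276 - 13542) = -264 - (-7038 - 3931/(-2065))*(-18818) = -264 - (-7038 - 3931*(-1/2065))*(-18818) = -264 - (-7038 + 3931/2065)*(-18818) = -264 - (-14529539)*(-18818)/2065 = -264 - 1*273416864902/2065 = -264 - 273416864902/2065 = -273417410062/2065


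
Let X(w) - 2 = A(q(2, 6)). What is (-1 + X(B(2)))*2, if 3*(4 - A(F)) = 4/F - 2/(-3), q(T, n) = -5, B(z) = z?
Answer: 454/45 ≈ 10.089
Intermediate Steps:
A(F) = 34/9 - 4/(3*F) (A(F) = 4 - (4/F - 2/(-3))/3 = 4 - (4/F - 2*(-⅓))/3 = 4 - (4/F + ⅔)/3 = 4 - (⅔ + 4/F)/3 = 4 + (-2/9 - 4/(3*F)) = 34/9 - 4/(3*F))
X(w) = 272/45 (X(w) = 2 + (2/9)*(-6 + 17*(-5))/(-5) = 2 + (2/9)*(-⅕)*(-6 - 85) = 2 + (2/9)*(-⅕)*(-91) = 2 + 182/45 = 272/45)
(-1 + X(B(2)))*2 = (-1 + 272/45)*2 = (227/45)*2 = 454/45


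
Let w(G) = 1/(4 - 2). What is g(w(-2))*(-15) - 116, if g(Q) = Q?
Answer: -247/2 ≈ -123.50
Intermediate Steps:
w(G) = 1/2
g(w(-2))*(-15) - 116 = (1/2)*(-15) - 116 = -15/2 - 116 = -247/2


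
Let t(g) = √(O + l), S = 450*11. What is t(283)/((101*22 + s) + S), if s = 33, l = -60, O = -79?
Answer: I*√139/7205 ≈ 0.0016363*I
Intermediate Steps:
S = 4950
t(g) = I*√139 (t(g) = √(-79 - 60) = √(-139) = I*√139)
t(283)/((101*22 + s) + S) = (I*√139)/((101*22 + 33) + 4950) = (I*√139)/((2222 + 33) + 4950) = (I*√139)/(2255 + 4950) = (I*√139)/7205 = (I*√139)*(1/7205) = I*√139/7205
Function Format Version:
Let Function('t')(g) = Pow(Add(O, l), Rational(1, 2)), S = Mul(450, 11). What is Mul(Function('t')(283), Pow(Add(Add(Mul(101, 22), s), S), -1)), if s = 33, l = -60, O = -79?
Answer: Mul(Rational(1, 7205), I, Pow(139, Rational(1, 2))) ≈ Mul(0.0016363, I)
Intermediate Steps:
S = 4950
Function('t')(g) = Mul(I, Pow(139, Rational(1, 2))) (Function('t')(g) = Pow(Add(-79, -60), Rational(1, 2)) = Pow(-139, Rational(1, 2)) = Mul(I, Pow(139, Rational(1, 2))))
Mul(Function('t')(283), Pow(Add(Add(Mul(101, 22), s), S), -1)) = Mul(Mul(I, Pow(139, Rational(1, 2))), Pow(Add(Add(Mul(101, 22), 33), 4950), -1)) = Mul(Mul(I, Pow(139, Rational(1, 2))), Pow(Add(Add(2222, 33), 4950), -1)) = Mul(Mul(I, Pow(139, Rational(1, 2))), Pow(Add(2255, 4950), -1)) = Mul(Mul(I, Pow(139, Rational(1, 2))), Pow(7205, -1)) = Mul(Mul(I, Pow(139, Rational(1, 2))), Rational(1, 7205)) = Mul(Rational(1, 7205), I, Pow(139, Rational(1, 2)))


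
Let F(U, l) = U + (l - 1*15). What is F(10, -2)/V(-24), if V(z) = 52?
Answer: -7/52 ≈ -0.13462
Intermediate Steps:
F(U, l) = -15 + U + l (F(U, l) = U + (l - 15) = U + (-15 + l) = -15 + U + l)
F(10, -2)/V(-24) = (-15 + 10 - 2)/52 = -7*1/52 = -7/52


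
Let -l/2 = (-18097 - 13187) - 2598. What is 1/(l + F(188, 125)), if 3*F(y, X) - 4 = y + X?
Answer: 3/203609 ≈ 1.4734e-5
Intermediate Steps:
F(y, X) = 4/3 + X/3 + y/3 (F(y, X) = 4/3 + (y + X)/3 = 4/3 + (X + y)/3 = 4/3 + (X/3 + y/3) = 4/3 + X/3 + y/3)
l = 67764 (l = -2*((-18097 - 13187) - 2598) = -2*(-31284 - 2598) = -2*(-33882) = 67764)
1/(l + F(188, 125)) = 1/(67764 + (4/3 + (1/3)*125 + (1/3)*188)) = 1/(67764 + (4/3 + 125/3 + 188/3)) = 1/(67764 + 317/3) = 1/(203609/3) = 3/203609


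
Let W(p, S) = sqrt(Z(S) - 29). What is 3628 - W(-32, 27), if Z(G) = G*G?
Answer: 3628 - 10*sqrt(7) ≈ 3601.5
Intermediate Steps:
Z(G) = G**2
W(p, S) = sqrt(-29 + S**2) (W(p, S) = sqrt(S**2 - 29) = sqrt(-29 + S**2))
3628 - W(-32, 27) = 3628 - sqrt(-29 + 27**2) = 3628 - sqrt(-29 + 729) = 3628 - sqrt(700) = 3628 - 10*sqrt(7)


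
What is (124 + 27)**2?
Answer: 22801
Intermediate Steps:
(124 + 27)**2 = 151**2 = 22801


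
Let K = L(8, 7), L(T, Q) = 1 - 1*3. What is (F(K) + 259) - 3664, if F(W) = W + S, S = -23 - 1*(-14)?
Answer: -3416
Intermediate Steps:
S = -9 (S = -23 + 14 = -9)
L(T, Q) = -2 (L(T, Q) = 1 - 3 = -2)
K = -2
F(W) = -9 + W (F(W) = W - 9 = -9 + W)
(F(K) + 259) - 3664 = ((-9 - 2) + 259) - 3664 = (-11 + 259) - 3664 = 248 - 3664 = -3416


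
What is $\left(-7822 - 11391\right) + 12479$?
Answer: $-6734$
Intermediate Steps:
$\left(-7822 - 11391\right) + 12479 = -19213 + 12479 = -6734$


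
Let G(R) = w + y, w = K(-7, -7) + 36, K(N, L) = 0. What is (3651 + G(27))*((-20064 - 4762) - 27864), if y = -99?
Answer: -189051720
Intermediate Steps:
w = 36 (w = 0 + 36 = 36)
G(R) = -63 (G(R) = 36 - 99 = -63)
(3651 + G(27))*((-20064 - 4762) - 27864) = (3651 - 63)*((-20064 - 4762) - 27864) = 3588*(-24826 - 27864) = 3588*(-52690) = -189051720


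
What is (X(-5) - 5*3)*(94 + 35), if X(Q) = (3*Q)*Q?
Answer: 7740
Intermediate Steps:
X(Q) = 3*Q**2
(X(-5) - 5*3)*(94 + 35) = (3*(-5)**2 - 5*3)*(94 + 35) = (3*25 - 15)*129 = (75 - 15)*129 = 60*129 = 7740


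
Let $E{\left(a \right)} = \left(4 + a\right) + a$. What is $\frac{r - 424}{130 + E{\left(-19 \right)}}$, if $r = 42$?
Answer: $- \frac{191}{48} \approx -3.9792$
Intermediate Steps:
$E{\left(a \right)} = 4 + 2 a$
$\frac{r - 424}{130 + E{\left(-19 \right)}} = \frac{42 - 424}{130 + \left(4 + 2 \left(-19\right)\right)} = - \frac{382}{130 + \left(4 - 38\right)} = - \frac{382}{130 - 34} = - \frac{382}{96} = \left(-382\right) \frac{1}{96} = - \frac{191}{48}$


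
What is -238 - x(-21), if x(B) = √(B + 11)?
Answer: -238 - I*√10 ≈ -238.0 - 3.1623*I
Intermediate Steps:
x(B) = √(11 + B)
-238 - x(-21) = -238 - √(11 - 21) = -238 - √(-10) = -238 - I*√10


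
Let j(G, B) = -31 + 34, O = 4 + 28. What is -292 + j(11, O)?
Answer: -289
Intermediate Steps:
O = 32
j(G, B) = 3
-292 + j(11, O) = -292 + 3 = -289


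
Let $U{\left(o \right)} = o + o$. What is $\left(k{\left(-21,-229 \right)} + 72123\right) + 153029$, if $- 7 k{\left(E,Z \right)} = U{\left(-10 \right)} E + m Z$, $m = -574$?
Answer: $206314$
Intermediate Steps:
$U{\left(o \right)} = 2 o$
$k{\left(E,Z \right)} = 82 Z + \frac{20 E}{7}$ ($k{\left(E,Z \right)} = - \frac{2 \left(-10\right) E - 574 Z}{7} = - \frac{- 20 E - 574 Z}{7} = - \frac{- 574 Z - 20 E}{7} = 82 Z + \frac{20 E}{7}$)
$\left(k{\left(-21,-229 \right)} + 72123\right) + 153029 = \left(\left(82 \left(-229\right) + \frac{20}{7} \left(-21\right)\right) + 72123\right) + 153029 = \left(\left(-18778 - 60\right) + 72123\right) + 153029 = \left(-18838 + 72123\right) + 153029 = 53285 + 153029 = 206314$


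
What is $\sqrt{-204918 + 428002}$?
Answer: $2 \sqrt{55771} \approx 472.32$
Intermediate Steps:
$\sqrt{-204918 + 428002} = \sqrt{223084} = 2 \sqrt{55771}$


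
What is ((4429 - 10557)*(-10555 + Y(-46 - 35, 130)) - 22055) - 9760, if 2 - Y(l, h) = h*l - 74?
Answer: -344343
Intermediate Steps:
Y(l, h) = 76 - h*l (Y(l, h) = 2 - (h*l - 74) = 2 - (-74 + h*l) = 2 + (74 - h*l) = 76 - h*l)
((4429 - 10557)*(-10555 + Y(-46 - 35, 130)) - 22055) - 9760 = ((4429 - 10557)*(-10555 + (76 - 1*130*(-46 - 35))) - 22055) - 9760 = (-6128*(-10555 + (76 - 1*130*(-81))) - 22055) - 9760 = (-6128*(-10555 + (76 + 10530)) - 22055) - 9760 = (-6128*(-10555 + 10606) - 22055) - 9760 = (-6128*51 - 22055) - 9760 = (-312528 - 22055) - 9760 = -334583 - 9760 = -344343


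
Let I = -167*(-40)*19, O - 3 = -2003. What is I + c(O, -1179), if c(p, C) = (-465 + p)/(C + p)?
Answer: 23734185/187 ≈ 1.2692e+5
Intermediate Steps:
O = -2000 (O = 3 - 2003 = -2000)
I = 126920 (I = 6680*19 = 126920)
c(p, C) = (-465 + p)/(C + p)
I + c(O, -1179) = 126920 + (-465 - 2000)/(-1179 - 2000) = 126920 - 2465/(-3179) = 126920 - 1/3179*(-2465) = 126920 + 145/187 = 23734185/187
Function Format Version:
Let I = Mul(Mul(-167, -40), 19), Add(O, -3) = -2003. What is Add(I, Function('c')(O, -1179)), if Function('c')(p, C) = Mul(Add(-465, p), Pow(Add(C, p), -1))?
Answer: Rational(23734185, 187) ≈ 1.2692e+5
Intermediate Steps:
O = -2000 (O = Add(3, -2003) = -2000)
I = 126920 (I = Mul(6680, 19) = 126920)
Function('c')(p, C) = Mul(Pow(Add(C, p), -1), Add(-465, p))
Add(I, Function('c')(O, -1179)) = Add(126920, Mul(Pow(Add(-1179, -2000), -1), Add(-465, -2000))) = Add(126920, Mul(Pow(-3179, -1), -2465)) = Add(126920, Mul(Rational(-1, 3179), -2465)) = Add(126920, Rational(145, 187)) = Rational(23734185, 187)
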